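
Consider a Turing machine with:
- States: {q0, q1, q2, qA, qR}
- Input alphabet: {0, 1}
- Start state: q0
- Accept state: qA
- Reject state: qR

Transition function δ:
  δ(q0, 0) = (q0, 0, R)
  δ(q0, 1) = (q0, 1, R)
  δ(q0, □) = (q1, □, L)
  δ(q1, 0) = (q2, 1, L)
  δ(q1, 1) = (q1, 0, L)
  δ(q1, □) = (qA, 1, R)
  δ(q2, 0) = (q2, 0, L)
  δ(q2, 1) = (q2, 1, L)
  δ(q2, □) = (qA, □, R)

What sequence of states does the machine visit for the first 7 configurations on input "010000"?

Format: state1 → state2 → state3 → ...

Execution trace:
Initial: [q0]010000
Step 1: δ(q0, 0) = (q0, 0, R) → 0[q0]10000
Step 2: δ(q0, 1) = (q0, 1, R) → 01[q0]0000
Step 3: δ(q0, 0) = (q0, 0, R) → 010[q0]000
Step 4: δ(q0, 0) = (q0, 0, R) → 0100[q0]00
Step 5: δ(q0, 0) = (q0, 0, R) → 01000[q0]0
Step 6: δ(q0, 0) = (q0, 0, R) → 010000[q0]□

State sequence: q0 → q0 → q0 → q0 → q0 → q0 → q0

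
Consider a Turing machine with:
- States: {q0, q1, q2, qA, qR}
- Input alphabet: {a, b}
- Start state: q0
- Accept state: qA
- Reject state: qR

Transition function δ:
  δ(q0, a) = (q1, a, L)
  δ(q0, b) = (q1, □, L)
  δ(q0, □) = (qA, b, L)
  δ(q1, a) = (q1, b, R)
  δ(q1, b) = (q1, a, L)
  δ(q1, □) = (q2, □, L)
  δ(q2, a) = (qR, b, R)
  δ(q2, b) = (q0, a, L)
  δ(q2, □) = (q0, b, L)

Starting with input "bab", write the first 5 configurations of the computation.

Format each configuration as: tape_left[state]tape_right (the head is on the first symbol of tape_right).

Transitions applied:
Step 1: δ(q0, b) = (q1, □, L)
Step 2: δ(q1, □) = (q2, □, L)
Step 3: δ(q2, □) = (q0, b, L)
Step 4: δ(q0, □) = (qA, b, L)

The first 5 configurations are:
[q0]bab ⊢ [q1]□□ab ⊢ [q2]□□□ab ⊢ [q0]□b□□ab ⊢ [qA]□bb□□ab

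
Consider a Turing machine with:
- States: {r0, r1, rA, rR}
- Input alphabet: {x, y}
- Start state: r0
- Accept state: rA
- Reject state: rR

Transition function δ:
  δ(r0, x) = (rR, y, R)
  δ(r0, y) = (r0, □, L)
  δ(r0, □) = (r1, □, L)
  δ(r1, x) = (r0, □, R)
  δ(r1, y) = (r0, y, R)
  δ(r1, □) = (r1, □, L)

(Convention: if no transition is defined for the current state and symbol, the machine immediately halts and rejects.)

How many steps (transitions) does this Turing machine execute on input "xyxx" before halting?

Execution trace:
Initial: [r0]xyxx
Step 1: δ(r0, x) = (rR, y, R) → y[rR]yxx

The machine reaches the reject state rR and halts.

The machine executed 1 step before halting.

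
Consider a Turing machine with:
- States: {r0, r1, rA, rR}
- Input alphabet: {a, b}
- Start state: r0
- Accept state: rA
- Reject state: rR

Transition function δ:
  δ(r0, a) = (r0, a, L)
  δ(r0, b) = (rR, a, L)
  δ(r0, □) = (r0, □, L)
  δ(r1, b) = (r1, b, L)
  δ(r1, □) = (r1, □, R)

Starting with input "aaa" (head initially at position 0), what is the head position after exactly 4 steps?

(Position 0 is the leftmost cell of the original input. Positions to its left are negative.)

Execution trace (head position shown):
Step 0: [r0]aaa  (head at position 0)
Step 1: move left → [r0]□aaa  (head at position -1)
Step 2: move left → [r0]□□aaa  (head at position -2)
Step 3: move left → [r0]□□□aaa  (head at position -3)
Step 4: move left → [r0]□□□□aaa  (head at position -4)

After 4 steps, the head is at position -4.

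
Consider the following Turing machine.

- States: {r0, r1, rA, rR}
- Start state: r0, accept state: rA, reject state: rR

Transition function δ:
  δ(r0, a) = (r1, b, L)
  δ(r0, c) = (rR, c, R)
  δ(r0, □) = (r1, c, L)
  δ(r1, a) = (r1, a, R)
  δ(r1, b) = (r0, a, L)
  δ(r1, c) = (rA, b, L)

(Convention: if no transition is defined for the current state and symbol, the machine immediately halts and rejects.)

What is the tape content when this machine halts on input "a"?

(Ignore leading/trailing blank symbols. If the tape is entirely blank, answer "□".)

Execution trace:
Initial: [r0]a
Step 1: δ(r0, a) = (r1, b, L) → [r1]□b

No transition is defined for δ(r1, □). By convention the machine halts and rejects.

Final tape (ignoring leading/trailing blanks): b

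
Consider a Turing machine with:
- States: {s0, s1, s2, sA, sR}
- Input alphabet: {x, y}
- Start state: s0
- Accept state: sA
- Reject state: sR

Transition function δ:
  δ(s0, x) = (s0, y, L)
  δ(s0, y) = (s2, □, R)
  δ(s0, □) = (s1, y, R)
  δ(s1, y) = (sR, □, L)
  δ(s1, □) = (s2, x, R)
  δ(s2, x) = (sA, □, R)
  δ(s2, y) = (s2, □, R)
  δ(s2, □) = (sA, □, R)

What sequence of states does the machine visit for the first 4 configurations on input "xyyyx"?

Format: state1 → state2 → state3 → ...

Execution trace:
Initial: [s0]xyyyx
Step 1: δ(s0, x) = (s0, y, L) → [s0]□yyyyx
Step 2: δ(s0, □) = (s1, y, R) → y[s1]yyyyx
Step 3: δ(s1, y) = (sR, □, L) → [sR]y□yyyx

The machine reaches the reject state sR and halts.

State sequence: s0 → s0 → s1 → sR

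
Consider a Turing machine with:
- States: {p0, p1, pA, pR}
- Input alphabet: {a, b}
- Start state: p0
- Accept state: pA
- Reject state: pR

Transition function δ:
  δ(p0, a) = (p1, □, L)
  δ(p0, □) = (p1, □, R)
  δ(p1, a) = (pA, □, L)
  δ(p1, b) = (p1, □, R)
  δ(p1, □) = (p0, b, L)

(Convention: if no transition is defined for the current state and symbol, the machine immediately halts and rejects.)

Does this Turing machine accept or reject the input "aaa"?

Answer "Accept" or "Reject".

Execution trace:
Initial: [p0]aaa
Step 1: δ(p0, a) = (p1, □, L) → [p1]□□aa
Step 2: δ(p1, □) = (p0, b, L) → [p0]□b□aa
Step 3: δ(p0, □) = (p1, □, R) → □[p1]b□aa
Step 4: δ(p1, b) = (p1, □, R) → □□[p1]□aa
Step 5: δ(p1, □) = (p0, b, L) → □[p0]□baa
Step 6: δ(p0, □) = (p1, □, R) → □□[p1]baa
Step 7: δ(p1, b) = (p1, □, R) → □□□[p1]aa
Step 8: δ(p1, a) = (pA, □, L) → □□[pA]□□a

The machine reaches the accept state pA and halts.

Answer: Accept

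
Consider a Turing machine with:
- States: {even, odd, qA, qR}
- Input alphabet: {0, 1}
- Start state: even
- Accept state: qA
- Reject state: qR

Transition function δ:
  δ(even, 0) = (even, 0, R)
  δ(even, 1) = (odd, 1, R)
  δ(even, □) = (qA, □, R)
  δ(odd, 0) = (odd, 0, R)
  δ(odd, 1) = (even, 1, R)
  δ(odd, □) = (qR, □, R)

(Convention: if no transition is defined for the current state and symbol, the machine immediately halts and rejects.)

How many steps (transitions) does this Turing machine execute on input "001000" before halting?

Execution trace:
Initial: [even]001000
Step 1: δ(even, 0) = (even, 0, R) → 0[even]01000
Step 2: δ(even, 0) = (even, 0, R) → 00[even]1000
Step 3: δ(even, 1) = (odd, 1, R) → 001[odd]000
Step 4: δ(odd, 0) = (odd, 0, R) → 0010[odd]00
Step 5: δ(odd, 0) = (odd, 0, R) → 00100[odd]0
Step 6: δ(odd, 0) = (odd, 0, R) → 001000[odd]□
Step 7: δ(odd, □) = (qR, □, R) → 001000□[qR]□

The machine reaches the reject state qR and halts.

The machine executed 7 steps before halting.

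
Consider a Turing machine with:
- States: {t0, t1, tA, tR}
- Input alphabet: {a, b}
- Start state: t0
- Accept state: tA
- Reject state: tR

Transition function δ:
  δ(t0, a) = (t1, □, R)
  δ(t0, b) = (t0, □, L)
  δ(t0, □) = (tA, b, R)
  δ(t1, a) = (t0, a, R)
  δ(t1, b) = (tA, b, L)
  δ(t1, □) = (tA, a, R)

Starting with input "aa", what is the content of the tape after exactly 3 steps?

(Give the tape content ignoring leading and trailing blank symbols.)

Execution trace:
Initial: [t0]aa
Step 1: δ(t0, a) = (t1, □, R) → □[t1]a
Step 2: δ(t1, a) = (t0, a, R) → □a[t0]□
Step 3: δ(t0, □) = (tA, b, R) → □ab[tA]□

The machine reaches the accept state tA and halts.

After 3 steps, the tape (ignoring leading/trailing blanks) is: ab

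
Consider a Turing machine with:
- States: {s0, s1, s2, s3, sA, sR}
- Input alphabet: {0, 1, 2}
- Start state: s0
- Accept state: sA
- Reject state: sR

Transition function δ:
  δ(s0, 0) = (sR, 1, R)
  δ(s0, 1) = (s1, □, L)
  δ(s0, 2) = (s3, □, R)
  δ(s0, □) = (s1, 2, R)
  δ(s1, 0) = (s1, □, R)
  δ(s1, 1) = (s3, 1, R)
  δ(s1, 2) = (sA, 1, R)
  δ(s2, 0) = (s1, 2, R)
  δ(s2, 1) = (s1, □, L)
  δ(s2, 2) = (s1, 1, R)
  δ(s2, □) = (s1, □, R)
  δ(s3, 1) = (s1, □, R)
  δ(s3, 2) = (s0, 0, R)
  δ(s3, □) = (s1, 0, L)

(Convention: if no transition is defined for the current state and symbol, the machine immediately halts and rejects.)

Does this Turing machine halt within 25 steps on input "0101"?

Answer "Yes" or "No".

Execution trace:
Initial: [s0]0101
Step 1: δ(s0, 0) = (sR, 1, R) → 1[sR]101

The machine reaches the reject state sR and halts.
The machine halted after 1 step (within the 25-step bound).

Answer: Yes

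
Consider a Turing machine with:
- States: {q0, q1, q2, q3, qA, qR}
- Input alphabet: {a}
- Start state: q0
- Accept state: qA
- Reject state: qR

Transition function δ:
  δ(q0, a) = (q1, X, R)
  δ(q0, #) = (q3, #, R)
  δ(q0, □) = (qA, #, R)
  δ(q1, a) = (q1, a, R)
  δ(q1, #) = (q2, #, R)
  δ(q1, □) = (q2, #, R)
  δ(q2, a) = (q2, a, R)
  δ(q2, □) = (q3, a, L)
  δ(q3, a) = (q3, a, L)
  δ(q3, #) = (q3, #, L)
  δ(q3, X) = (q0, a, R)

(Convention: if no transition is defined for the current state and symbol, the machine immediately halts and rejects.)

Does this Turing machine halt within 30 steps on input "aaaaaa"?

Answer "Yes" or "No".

Execution trace:
Initial: [q0]aaaaaa
Step 1: δ(q0, a) = (q1, X, R) → X[q1]aaaaa
Step 2: δ(q1, a) = (q1, a, R) → Xa[q1]aaaa
Step 3: δ(q1, a) = (q1, a, R) → Xaa[q1]aaa
Step 4: δ(q1, a) = (q1, a, R) → Xaaa[q1]aa
Step 5: δ(q1, a) = (q1, a, R) → Xaaaa[q1]a
Step 6: δ(q1, a) = (q1, a, R) → Xaaaaa[q1]□
Step 7: δ(q1, □) = (q2, #, R) → Xaaaaa#[q2]□
Step 8: δ(q2, □) = (q3, a, L) → Xaaaaa[q3]#a
Step 9: δ(q3, #) = (q3, #, L) → Xaaaa[q3]a#a
Step 10: δ(q3, a) = (q3, a, L) → Xaaa[q3]aa#a
Step 11: δ(q3, a) = (q3, a, L) → Xaa[q3]aaa#a
Step 12: δ(q3, a) = (q3, a, L) → Xa[q3]aaaa#a
Step 13: δ(q3, a) = (q3, a, L) → X[q3]aaaaa#a
Step 14: δ(q3, a) = (q3, a, L) → [q3]Xaaaaa#a
Step 15: δ(q3, X) = (q0, a, R) → a[q0]aaaaa#a
Step 16: δ(q0, a) = (q1, X, R) → aX[q1]aaaa#a
Step 17: δ(q1, a) = (q1, a, R) → aXa[q1]aaa#a
Step 18: δ(q1, a) = (q1, a, R) → aXaa[q1]aa#a
Step 19: δ(q1, a) = (q1, a, R) → aXaaa[q1]a#a
Step 20: δ(q1, a) = (q1, a, R) → aXaaaa[q1]#a
Step 21: δ(q1, #) = (q2, #, R) → aXaaaa#[q2]a
Step 22: δ(q2, a) = (q2, a, R) → aXaaaa#a[q2]□
Step 23: δ(q2, □) = (q3, a, L) → aXaaaa#[q3]aa
Step 24: δ(q3, a) = (q3, a, L) → aXaaaa[q3]#aa
Step 25: δ(q3, #) = (q3, #, L) → aXaaa[q3]a#aa
Step 26: δ(q3, a) = (q3, a, L) → aXaa[q3]aa#aa
Step 27: δ(q3, a) = (q3, a, L) → aXa[q3]aaa#aa
Step 28: δ(q3, a) = (q3, a, L) → aX[q3]aaaa#aa
Step 29: δ(q3, a) = (q3, a, L) → a[q3]Xaaaa#aa
Step 30: δ(q3, X) = (q0, a, R) → aa[q0]aaaa#aa

The machine has not reached a halting state after 30 steps.
The machine did not halt within the 30-step bound.

Answer: No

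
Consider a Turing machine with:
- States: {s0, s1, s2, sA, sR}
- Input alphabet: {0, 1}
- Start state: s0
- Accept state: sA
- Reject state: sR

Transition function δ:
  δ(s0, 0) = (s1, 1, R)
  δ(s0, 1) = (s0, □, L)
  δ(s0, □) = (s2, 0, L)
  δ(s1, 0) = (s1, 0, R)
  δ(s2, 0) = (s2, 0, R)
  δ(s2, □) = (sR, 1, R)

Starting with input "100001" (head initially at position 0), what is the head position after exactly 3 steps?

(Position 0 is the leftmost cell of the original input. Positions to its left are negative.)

Execution trace (head position shown):
Step 0: [s0]100001  (head at position 0)
Step 1: move left → [s0]□□00001  (head at position -1)
Step 2: move left → [s2]□0□00001  (head at position -2)
Step 3: move right → 1[sR]0□00001  (head at position -1)

After 3 steps, the head is at position -1.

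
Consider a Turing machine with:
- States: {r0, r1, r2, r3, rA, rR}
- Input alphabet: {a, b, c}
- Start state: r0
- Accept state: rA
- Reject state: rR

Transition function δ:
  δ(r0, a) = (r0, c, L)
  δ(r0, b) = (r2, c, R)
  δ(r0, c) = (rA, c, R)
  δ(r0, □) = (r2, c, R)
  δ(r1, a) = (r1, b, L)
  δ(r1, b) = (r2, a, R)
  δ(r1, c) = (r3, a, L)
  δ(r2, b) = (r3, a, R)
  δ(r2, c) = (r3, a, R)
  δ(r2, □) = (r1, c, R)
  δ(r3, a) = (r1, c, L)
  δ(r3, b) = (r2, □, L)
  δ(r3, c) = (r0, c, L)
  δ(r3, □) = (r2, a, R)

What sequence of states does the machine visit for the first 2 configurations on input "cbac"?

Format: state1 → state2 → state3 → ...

Execution trace:
Initial: [r0]cbac
Step 1: δ(r0, c) = (rA, c, R) → c[rA]bac

The machine reaches the accept state rA and halts.

State sequence: r0 → rA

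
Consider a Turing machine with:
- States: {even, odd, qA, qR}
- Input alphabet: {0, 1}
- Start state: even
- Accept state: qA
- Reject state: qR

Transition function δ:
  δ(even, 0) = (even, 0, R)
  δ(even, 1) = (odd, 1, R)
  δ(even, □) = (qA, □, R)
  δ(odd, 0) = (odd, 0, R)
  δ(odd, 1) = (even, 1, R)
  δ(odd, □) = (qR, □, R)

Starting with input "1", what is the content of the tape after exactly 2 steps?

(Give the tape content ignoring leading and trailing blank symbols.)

Execution trace:
Initial: [even]1
Step 1: δ(even, 1) = (odd, 1, R) → 1[odd]□
Step 2: δ(odd, □) = (qR, □, R) → 1□[qR]□

The machine reaches the reject state qR and halts.

After 2 steps, the tape (ignoring leading/trailing blanks) is: 1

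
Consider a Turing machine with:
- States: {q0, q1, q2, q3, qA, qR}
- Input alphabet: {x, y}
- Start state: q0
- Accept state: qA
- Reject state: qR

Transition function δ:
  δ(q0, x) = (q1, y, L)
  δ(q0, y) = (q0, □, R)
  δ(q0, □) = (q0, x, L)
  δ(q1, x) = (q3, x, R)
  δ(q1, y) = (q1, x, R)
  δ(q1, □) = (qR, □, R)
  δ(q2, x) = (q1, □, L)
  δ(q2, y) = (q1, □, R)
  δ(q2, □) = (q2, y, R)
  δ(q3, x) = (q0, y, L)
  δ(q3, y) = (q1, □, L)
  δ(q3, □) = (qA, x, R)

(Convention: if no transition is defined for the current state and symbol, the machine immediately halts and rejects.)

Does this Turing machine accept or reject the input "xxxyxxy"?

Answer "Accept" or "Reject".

Execution trace:
Initial: [q0]xxxyxxy
Step 1: δ(q0, x) = (q1, y, L) → [q1]□yxxyxxy
Step 2: δ(q1, □) = (qR, □, R) → □[qR]yxxyxxy

The machine reaches the reject state qR and halts.

Answer: Reject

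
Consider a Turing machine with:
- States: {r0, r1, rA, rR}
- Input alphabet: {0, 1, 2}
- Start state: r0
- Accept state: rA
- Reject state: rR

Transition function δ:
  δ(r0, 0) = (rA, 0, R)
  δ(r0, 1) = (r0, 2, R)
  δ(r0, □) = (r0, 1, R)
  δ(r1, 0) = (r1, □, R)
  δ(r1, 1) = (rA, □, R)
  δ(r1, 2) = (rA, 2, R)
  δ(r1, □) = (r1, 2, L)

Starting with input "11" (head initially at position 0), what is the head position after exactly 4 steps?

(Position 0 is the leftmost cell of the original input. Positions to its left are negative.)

Execution trace (head position shown):
Step 0: [r0]11  (head at position 0)
Step 1: move right → 2[r0]1  (head at position 1)
Step 2: move right → 22[r0]□  (head at position 2)
Step 3: move right → 221[r0]□  (head at position 3)
Step 4: move right → 2211[r0]□  (head at position 4)

After 4 steps, the head is at position 4.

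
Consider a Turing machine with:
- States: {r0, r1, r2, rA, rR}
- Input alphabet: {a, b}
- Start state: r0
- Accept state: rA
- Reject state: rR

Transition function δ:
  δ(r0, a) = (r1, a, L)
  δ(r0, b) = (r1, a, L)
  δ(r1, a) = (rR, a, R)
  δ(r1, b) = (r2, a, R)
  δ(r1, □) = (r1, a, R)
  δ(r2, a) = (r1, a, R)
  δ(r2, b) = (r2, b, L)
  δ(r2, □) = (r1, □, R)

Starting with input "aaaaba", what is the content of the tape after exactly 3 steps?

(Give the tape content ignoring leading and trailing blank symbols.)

Execution trace:
Initial: [r0]aaaaba
Step 1: δ(r0, a) = (r1, a, L) → [r1]□aaaaba
Step 2: δ(r1, □) = (r1, a, R) → a[r1]aaaaba
Step 3: δ(r1, a) = (rR, a, R) → aa[rR]aaaba

The machine reaches the reject state rR and halts.

After 3 steps, the tape (ignoring leading/trailing blanks) is: aaaaaba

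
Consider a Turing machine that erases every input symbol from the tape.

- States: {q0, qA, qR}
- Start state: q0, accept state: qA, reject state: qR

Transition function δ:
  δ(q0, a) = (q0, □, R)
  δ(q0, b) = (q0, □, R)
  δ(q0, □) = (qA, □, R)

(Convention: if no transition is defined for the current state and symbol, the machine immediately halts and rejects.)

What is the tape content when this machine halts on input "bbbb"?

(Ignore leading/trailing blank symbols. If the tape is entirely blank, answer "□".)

Execution trace:
Initial: [q0]bbbb
Step 1: δ(q0, b) = (q0, □, R) → □[q0]bbb
Step 2: δ(q0, b) = (q0, □, R) → □□[q0]bb
Step 3: δ(q0, b) = (q0, □, R) → □□□[q0]b
Step 4: δ(q0, b) = (q0, □, R) → □□□□[q0]□
Step 5: δ(q0, □) = (qA, □, R) → □□□□□[qA]□

The machine reaches the accept state qA and halts.

Final tape (ignoring leading/trailing blanks): □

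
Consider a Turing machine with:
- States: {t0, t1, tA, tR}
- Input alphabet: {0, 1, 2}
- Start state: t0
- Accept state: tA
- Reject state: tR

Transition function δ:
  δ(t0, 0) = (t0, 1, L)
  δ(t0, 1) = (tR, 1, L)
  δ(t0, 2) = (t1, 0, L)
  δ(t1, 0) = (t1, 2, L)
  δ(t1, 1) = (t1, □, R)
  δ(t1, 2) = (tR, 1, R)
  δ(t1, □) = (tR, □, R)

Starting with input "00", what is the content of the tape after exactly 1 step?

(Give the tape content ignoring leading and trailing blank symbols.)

Execution trace:
Initial: [t0]00
Step 1: δ(t0, 0) = (t0, 1, L) → [t0]□10

No transition is defined for δ(t0, □). By convention the machine halts and rejects.

After 1 step, the tape (ignoring leading/trailing blanks) is: 10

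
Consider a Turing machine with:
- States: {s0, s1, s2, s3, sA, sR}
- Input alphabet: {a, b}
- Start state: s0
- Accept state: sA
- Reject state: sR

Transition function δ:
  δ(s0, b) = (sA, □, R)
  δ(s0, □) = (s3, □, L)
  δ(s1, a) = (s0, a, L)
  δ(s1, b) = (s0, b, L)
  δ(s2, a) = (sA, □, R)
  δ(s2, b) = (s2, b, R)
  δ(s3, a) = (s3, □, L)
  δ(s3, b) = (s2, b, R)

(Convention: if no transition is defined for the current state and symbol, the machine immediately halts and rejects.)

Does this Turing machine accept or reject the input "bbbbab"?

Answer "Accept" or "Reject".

Execution trace:
Initial: [s0]bbbbab
Step 1: δ(s0, b) = (sA, □, R) → □[sA]bbbab

The machine reaches the accept state sA and halts.

Answer: Accept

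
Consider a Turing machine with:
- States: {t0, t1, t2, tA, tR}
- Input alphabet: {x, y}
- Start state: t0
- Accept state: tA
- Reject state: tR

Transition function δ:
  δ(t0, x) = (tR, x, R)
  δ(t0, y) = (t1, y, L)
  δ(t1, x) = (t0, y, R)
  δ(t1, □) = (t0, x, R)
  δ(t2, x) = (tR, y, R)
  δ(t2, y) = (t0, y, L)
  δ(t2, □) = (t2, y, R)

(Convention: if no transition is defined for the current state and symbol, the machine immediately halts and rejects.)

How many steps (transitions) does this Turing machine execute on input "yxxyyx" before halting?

Execution trace:
Initial: [t0]yxxyyx
Step 1: δ(t0, y) = (t1, y, L) → [t1]□yxxyyx
Step 2: δ(t1, □) = (t0, x, R) → x[t0]yxxyyx
Step 3: δ(t0, y) = (t1, y, L) → [t1]xyxxyyx
Step 4: δ(t1, x) = (t0, y, R) → y[t0]yxxyyx
Step 5: δ(t0, y) = (t1, y, L) → [t1]yyxxyyx

No transition is defined for δ(t1, y). By convention the machine halts and rejects.

The machine executed 5 steps before halting.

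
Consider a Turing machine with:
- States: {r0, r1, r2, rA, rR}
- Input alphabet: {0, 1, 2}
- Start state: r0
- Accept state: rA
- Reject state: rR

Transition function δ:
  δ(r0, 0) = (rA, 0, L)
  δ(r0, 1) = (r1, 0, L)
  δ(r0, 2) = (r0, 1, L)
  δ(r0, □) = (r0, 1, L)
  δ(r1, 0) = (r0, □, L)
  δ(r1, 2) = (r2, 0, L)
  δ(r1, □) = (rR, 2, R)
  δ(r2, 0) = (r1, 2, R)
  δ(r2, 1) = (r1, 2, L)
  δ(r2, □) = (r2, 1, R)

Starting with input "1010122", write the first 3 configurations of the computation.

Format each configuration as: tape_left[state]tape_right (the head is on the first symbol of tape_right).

Transitions applied:
Step 1: δ(r0, 1) = (r1, 0, L)
Step 2: δ(r1, □) = (rR, 2, R)

The first 3 configurations are:
[r0]1010122 ⊢ [r1]□0010122 ⊢ 2[rR]0010122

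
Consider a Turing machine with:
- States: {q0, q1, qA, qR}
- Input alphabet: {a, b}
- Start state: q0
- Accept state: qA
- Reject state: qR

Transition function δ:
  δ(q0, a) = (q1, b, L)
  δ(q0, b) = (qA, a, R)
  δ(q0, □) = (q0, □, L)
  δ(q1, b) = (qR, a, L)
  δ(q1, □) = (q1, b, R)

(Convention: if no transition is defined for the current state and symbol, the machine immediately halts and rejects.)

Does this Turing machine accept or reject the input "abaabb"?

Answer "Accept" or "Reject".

Execution trace:
Initial: [q0]abaabb
Step 1: δ(q0, a) = (q1, b, L) → [q1]□bbaabb
Step 2: δ(q1, □) = (q1, b, R) → b[q1]bbaabb
Step 3: δ(q1, b) = (qR, a, L) → [qR]babaabb

The machine reaches the reject state qR and halts.

Answer: Reject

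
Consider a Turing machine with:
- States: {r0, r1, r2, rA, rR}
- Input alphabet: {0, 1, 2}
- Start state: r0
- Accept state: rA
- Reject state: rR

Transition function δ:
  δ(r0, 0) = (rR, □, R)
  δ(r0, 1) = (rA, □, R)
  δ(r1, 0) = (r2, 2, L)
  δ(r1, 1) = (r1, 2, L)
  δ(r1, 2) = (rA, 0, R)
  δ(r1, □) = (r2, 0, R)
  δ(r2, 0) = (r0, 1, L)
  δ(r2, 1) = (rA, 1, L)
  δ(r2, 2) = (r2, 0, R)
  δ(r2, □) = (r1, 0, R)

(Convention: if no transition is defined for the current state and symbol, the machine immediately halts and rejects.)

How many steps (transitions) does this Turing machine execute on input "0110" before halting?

Execution trace:
Initial: [r0]0110
Step 1: δ(r0, 0) = (rR, □, R) → □[rR]110

The machine reaches the reject state rR and halts.

The machine executed 1 step before halting.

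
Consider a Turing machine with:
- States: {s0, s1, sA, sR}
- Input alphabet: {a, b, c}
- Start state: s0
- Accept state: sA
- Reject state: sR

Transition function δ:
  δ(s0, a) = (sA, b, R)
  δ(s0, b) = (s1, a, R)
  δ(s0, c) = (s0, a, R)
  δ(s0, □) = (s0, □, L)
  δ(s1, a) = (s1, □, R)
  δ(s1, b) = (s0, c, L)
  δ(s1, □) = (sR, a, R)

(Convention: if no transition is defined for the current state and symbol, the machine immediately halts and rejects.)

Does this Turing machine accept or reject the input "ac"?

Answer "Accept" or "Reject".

Execution trace:
Initial: [s0]ac
Step 1: δ(s0, a) = (sA, b, R) → b[sA]c

The machine reaches the accept state sA and halts.

Answer: Accept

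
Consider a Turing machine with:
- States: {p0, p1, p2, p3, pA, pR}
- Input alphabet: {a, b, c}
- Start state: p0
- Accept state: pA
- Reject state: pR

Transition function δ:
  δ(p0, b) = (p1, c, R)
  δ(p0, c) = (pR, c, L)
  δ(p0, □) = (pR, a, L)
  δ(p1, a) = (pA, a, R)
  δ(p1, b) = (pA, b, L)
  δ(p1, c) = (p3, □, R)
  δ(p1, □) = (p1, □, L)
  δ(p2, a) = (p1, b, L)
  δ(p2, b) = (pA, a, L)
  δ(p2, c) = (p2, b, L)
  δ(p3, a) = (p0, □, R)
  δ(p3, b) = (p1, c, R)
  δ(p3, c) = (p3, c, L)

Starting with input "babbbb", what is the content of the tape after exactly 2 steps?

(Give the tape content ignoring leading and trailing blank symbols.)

Execution trace:
Initial: [p0]babbbb
Step 1: δ(p0, b) = (p1, c, R) → c[p1]abbbb
Step 2: δ(p1, a) = (pA, a, R) → ca[pA]bbbb

The machine reaches the accept state pA and halts.

After 2 steps, the tape (ignoring leading/trailing blanks) is: cabbbb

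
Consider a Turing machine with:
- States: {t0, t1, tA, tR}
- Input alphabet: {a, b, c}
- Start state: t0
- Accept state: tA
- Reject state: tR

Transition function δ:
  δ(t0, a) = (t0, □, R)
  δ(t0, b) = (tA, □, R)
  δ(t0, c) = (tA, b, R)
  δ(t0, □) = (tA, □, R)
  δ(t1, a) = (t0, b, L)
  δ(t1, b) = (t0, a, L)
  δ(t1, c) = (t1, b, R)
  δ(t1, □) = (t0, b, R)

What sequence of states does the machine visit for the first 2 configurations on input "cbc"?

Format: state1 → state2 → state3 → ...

Execution trace:
Initial: [t0]cbc
Step 1: δ(t0, c) = (tA, b, R) → b[tA]bc

The machine reaches the accept state tA and halts.

State sequence: t0 → tA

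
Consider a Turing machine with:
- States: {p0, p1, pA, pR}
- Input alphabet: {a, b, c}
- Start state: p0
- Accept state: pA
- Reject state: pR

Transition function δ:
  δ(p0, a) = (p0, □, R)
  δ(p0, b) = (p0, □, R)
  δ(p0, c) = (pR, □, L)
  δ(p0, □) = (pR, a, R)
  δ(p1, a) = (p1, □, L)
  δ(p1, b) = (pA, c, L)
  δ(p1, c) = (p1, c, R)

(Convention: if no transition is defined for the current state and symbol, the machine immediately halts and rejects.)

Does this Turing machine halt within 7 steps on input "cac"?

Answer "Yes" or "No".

Execution trace:
Initial: [p0]cac
Step 1: δ(p0, c) = (pR, □, L) → [pR]□□ac

The machine reaches the reject state pR and halts.
The machine halted after 1 step (within the 7-step bound).

Answer: Yes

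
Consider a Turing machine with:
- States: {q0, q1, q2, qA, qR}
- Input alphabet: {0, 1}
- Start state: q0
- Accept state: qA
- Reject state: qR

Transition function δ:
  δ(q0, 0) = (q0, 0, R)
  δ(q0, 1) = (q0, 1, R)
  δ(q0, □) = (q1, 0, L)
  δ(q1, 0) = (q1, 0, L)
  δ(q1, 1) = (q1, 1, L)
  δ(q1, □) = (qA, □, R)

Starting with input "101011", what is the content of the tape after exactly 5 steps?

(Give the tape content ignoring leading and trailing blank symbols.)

Execution trace:
Initial: [q0]101011
Step 1: δ(q0, 1) = (q0, 1, R) → 1[q0]01011
Step 2: δ(q0, 0) = (q0, 0, R) → 10[q0]1011
Step 3: δ(q0, 1) = (q0, 1, R) → 101[q0]011
Step 4: δ(q0, 0) = (q0, 0, R) → 1010[q0]11
Step 5: δ(q0, 1) = (q0, 1, R) → 10101[q0]1

After 5 steps, the tape (ignoring leading/trailing blanks) is: 101011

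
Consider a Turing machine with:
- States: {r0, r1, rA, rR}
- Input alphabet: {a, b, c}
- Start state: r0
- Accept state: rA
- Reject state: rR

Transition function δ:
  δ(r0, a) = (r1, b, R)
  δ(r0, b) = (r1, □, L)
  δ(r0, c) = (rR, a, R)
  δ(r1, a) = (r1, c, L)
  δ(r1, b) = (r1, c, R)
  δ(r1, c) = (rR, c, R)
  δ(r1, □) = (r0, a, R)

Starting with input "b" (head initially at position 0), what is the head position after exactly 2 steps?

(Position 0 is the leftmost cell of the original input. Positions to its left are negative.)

Execution trace (head position shown):
Step 0: [r0]b  (head at position 0)
Step 1: move left → [r1]□□  (head at position -1)
Step 2: move right → a[r0]□  (head at position 0)

After 2 steps, the head is at position 0.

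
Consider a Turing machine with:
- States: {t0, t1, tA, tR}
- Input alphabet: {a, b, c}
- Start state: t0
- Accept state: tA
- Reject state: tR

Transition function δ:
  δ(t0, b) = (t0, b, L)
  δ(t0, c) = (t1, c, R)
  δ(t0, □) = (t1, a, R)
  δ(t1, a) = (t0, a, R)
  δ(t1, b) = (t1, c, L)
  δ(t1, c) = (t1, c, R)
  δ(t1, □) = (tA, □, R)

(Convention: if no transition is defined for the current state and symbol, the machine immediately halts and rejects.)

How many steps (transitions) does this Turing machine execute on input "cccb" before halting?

Execution trace:
Initial: [t0]cccb
Step 1: δ(t0, c) = (t1, c, R) → c[t1]ccb
Step 2: δ(t1, c) = (t1, c, R) → cc[t1]cb
Step 3: δ(t1, c) = (t1, c, R) → ccc[t1]b
Step 4: δ(t1, b) = (t1, c, L) → cc[t1]cc
Step 5: δ(t1, c) = (t1, c, R) → ccc[t1]c
Step 6: δ(t1, c) = (t1, c, R) → cccc[t1]□
Step 7: δ(t1, □) = (tA, □, R) → cccc□[tA]□

The machine reaches the accept state tA and halts.

The machine executed 7 steps before halting.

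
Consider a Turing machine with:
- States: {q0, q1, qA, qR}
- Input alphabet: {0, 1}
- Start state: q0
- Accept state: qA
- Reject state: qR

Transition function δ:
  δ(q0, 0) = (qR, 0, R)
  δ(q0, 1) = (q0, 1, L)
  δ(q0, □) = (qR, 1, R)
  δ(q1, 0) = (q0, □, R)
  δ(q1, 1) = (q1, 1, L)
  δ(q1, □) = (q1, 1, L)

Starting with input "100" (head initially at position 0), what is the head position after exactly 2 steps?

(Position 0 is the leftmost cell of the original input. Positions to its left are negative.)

Execution trace (head position shown):
Step 0: [q0]100  (head at position 0)
Step 1: move left → [q0]□100  (head at position -1)
Step 2: move right → 1[qR]100  (head at position 0)

After 2 steps, the head is at position 0.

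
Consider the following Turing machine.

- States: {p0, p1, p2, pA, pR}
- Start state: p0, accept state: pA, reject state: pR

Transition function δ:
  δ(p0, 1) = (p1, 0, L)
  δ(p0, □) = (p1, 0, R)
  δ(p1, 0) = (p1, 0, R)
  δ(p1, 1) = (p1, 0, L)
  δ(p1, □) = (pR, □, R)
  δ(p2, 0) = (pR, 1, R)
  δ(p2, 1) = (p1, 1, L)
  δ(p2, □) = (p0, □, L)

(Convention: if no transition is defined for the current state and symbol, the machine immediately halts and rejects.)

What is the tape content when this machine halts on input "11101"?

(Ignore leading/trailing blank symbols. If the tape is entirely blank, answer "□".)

Execution trace:
Initial: [p0]11101
Step 1: δ(p0, 1) = (p1, 0, L) → [p1]□01101
Step 2: δ(p1, □) = (pR, □, R) → □[pR]01101

The machine reaches the reject state pR and halts.

Final tape (ignoring leading/trailing blanks): 01101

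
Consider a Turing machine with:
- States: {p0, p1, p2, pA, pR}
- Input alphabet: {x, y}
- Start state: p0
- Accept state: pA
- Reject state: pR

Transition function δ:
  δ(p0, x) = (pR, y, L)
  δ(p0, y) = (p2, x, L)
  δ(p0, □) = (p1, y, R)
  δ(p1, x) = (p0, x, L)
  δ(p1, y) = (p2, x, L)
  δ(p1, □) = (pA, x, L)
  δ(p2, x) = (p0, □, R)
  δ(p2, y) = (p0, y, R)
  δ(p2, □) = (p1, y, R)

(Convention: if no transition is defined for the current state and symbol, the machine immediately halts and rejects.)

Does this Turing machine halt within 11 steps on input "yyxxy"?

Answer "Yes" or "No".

Execution trace:
Initial: [p0]yyxxy
Step 1: δ(p0, y) = (p2, x, L) → [p2]□xyxxy
Step 2: δ(p2, □) = (p1, y, R) → y[p1]xyxxy
Step 3: δ(p1, x) = (p0, x, L) → [p0]yxyxxy
Step 4: δ(p0, y) = (p2, x, L) → [p2]□xxyxxy
Step 5: δ(p2, □) = (p1, y, R) → y[p1]xxyxxy
Step 6: δ(p1, x) = (p0, x, L) → [p0]yxxyxxy
Step 7: δ(p0, y) = (p2, x, L) → [p2]□xxxyxxy
Step 8: δ(p2, □) = (p1, y, R) → y[p1]xxxyxxy
Step 9: δ(p1, x) = (p0, x, L) → [p0]yxxxyxxy
Step 10: δ(p0, y) = (p2, x, L) → [p2]□xxxxyxxy
Step 11: δ(p2, □) = (p1, y, R) → y[p1]xxxxyxxy

The machine has not reached a halting state after 11 steps.
The machine did not halt within the 11-step bound.

Answer: No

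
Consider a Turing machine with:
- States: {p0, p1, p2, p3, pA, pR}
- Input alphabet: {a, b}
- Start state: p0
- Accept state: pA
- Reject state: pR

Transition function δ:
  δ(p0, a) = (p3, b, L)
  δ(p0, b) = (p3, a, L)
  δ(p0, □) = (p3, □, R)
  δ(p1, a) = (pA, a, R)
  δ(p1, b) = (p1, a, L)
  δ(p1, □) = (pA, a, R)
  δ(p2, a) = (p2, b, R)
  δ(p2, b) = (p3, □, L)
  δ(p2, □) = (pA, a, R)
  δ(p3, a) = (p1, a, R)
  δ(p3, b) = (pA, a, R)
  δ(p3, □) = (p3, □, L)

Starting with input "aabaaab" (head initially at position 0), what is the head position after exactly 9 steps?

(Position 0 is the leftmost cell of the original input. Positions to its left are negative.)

Execution trace (head position shown):
Step 0: [p0]aabaaab  (head at position 0)
Step 1: move left → [p3]□babaaab  (head at position -1)
Step 2: move left → [p3]□□babaaab  (head at position -2)
Step 3: move left → [p3]□□□babaaab  (head at position -3)
Step 4: move left → [p3]□□□□babaaab  (head at position -4)
Step 5: move left → [p3]□□□□□babaaab  (head at position -5)
Step 6: move left → [p3]□□□□□□babaaab  (head at position -6)
Step 7: move left → [p3]□□□□□□□babaaab  (head at position -7)
Step 8: move left → [p3]□□□□□□□□babaaab  (head at position -8)
Step 9: move left → [p3]□□□□□□□□□babaaab  (head at position -9)

After 9 steps, the head is at position -9.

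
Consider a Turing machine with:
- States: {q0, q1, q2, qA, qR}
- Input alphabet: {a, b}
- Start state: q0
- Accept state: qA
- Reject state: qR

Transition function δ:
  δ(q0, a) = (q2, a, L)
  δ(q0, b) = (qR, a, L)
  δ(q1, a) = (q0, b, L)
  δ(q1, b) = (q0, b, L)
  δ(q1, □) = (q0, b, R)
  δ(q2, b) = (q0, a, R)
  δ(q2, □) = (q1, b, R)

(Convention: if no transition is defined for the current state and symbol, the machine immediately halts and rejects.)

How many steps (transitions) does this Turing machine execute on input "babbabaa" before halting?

Execution trace:
Initial: [q0]babbabaa
Step 1: δ(q0, b) = (qR, a, L) → [qR]□aabbabaa

The machine reaches the reject state qR and halts.

The machine executed 1 step before halting.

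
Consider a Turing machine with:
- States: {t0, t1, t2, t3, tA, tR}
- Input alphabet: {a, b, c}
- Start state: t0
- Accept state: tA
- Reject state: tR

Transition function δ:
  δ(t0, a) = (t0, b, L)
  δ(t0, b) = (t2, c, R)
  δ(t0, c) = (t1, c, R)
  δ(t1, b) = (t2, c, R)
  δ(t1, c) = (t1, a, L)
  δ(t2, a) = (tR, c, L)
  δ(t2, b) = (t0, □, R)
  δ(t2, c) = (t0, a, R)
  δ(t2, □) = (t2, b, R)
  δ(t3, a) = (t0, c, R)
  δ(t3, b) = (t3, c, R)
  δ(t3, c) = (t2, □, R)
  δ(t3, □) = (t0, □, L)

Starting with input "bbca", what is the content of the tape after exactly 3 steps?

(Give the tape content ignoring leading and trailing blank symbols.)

Execution trace:
Initial: [t0]bbca
Step 1: δ(t0, b) = (t2, c, R) → c[t2]bca
Step 2: δ(t2, b) = (t0, □, R) → c□[t0]ca
Step 3: δ(t0, c) = (t1, c, R) → c□c[t1]a

No transition is defined for δ(t1, a). By convention the machine halts and rejects.

After 3 steps, the tape (ignoring leading/trailing blanks) is: c□ca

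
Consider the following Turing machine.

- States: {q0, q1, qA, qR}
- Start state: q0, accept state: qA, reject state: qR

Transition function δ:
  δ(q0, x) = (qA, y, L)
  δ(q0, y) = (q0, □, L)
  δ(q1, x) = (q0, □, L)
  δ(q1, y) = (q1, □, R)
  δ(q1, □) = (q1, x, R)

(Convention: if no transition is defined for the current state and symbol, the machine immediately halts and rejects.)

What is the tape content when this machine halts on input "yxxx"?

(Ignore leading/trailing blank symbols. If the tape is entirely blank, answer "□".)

Execution trace:
Initial: [q0]yxxx
Step 1: δ(q0, y) = (q0, □, L) → [q0]□□xxx

No transition is defined for δ(q0, □). By convention the machine halts and rejects.

Final tape (ignoring leading/trailing blanks): xxx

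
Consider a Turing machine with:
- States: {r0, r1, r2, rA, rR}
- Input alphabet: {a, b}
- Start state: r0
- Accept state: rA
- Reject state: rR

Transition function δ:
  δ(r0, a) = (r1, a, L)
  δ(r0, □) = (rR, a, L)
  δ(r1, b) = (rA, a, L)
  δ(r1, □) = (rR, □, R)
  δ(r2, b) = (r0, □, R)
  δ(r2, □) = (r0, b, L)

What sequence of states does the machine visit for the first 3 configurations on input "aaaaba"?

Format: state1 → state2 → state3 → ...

Execution trace:
Initial: [r0]aaaaba
Step 1: δ(r0, a) = (r1, a, L) → [r1]□aaaaba
Step 2: δ(r1, □) = (rR, □, R) → □[rR]aaaaba

The machine reaches the reject state rR and halts.

State sequence: r0 → r1 → rR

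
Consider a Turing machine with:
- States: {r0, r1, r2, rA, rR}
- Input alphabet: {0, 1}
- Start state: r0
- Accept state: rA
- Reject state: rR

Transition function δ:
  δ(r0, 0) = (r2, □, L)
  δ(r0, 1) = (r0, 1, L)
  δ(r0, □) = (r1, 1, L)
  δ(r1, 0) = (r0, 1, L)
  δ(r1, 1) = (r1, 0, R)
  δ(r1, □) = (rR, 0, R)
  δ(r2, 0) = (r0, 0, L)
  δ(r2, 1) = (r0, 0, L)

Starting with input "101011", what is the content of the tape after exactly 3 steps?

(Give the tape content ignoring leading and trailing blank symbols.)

Execution trace:
Initial: [r0]101011
Step 1: δ(r0, 1) = (r0, 1, L) → [r0]□101011
Step 2: δ(r0, □) = (r1, 1, L) → [r1]□1101011
Step 3: δ(r1, □) = (rR, 0, R) → 0[rR]1101011

The machine reaches the reject state rR and halts.

After 3 steps, the tape (ignoring leading/trailing blanks) is: 01101011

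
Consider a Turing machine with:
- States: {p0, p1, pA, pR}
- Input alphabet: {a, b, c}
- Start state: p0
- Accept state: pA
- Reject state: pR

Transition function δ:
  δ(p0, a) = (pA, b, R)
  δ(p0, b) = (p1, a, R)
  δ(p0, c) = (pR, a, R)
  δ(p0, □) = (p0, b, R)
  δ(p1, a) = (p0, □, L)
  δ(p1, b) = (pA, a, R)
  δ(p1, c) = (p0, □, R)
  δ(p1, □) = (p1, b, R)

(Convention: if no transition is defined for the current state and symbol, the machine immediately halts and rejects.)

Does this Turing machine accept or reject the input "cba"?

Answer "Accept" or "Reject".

Execution trace:
Initial: [p0]cba
Step 1: δ(p0, c) = (pR, a, R) → a[pR]ba

The machine reaches the reject state pR and halts.

Answer: Reject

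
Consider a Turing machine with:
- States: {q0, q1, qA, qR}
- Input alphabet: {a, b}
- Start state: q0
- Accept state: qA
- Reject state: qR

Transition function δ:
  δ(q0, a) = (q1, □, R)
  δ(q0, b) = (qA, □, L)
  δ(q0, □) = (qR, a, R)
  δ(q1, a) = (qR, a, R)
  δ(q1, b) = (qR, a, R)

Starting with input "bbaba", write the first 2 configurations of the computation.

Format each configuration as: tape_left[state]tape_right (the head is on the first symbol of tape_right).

Transitions applied:
Step 1: δ(q0, b) = (qA, □, L)

The first 2 configurations are:
[q0]bbaba ⊢ [qA]□□baba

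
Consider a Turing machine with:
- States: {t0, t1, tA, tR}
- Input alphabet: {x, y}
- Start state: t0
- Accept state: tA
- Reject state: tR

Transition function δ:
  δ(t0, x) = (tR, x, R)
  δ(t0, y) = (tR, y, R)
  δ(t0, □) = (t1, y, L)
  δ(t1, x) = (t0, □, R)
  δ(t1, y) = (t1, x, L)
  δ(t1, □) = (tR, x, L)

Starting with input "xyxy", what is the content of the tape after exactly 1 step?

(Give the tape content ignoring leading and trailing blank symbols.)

Execution trace:
Initial: [t0]xyxy
Step 1: δ(t0, x) = (tR, x, R) → x[tR]yxy

The machine reaches the reject state tR and halts.

After 1 step, the tape (ignoring leading/trailing blanks) is: xyxy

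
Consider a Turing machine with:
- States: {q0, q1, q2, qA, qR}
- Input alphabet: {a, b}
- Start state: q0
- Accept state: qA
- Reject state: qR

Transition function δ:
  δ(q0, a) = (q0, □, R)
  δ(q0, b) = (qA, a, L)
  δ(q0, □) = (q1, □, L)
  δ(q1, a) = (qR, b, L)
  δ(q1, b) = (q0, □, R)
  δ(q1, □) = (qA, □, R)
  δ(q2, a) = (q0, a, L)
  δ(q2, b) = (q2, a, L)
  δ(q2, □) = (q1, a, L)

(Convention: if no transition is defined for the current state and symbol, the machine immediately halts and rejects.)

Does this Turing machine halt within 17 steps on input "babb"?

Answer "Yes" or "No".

Execution trace:
Initial: [q0]babb
Step 1: δ(q0, b) = (qA, a, L) → [qA]□aabb

The machine reaches the accept state qA and halts.
The machine halted after 1 step (within the 17-step bound).

Answer: Yes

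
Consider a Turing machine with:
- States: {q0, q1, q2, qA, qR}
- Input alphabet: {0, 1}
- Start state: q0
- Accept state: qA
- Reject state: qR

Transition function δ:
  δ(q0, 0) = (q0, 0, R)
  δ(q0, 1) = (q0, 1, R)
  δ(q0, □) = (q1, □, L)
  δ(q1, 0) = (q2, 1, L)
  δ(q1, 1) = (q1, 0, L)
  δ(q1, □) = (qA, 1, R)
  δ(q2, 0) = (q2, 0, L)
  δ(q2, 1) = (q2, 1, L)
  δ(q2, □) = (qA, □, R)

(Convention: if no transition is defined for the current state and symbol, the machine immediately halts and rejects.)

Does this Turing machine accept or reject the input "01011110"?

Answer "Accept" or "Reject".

Execution trace:
Initial: [q0]01011110
Step 1: δ(q0, 0) = (q0, 0, R) → 0[q0]1011110
Step 2: δ(q0, 1) = (q0, 1, R) → 01[q0]011110
Step 3: δ(q0, 0) = (q0, 0, R) → 010[q0]11110
Step 4: δ(q0, 1) = (q0, 1, R) → 0101[q0]1110
Step 5: δ(q0, 1) = (q0, 1, R) → 01011[q0]110
Step 6: δ(q0, 1) = (q0, 1, R) → 010111[q0]10
Step 7: δ(q0, 1) = (q0, 1, R) → 0101111[q0]0
Step 8: δ(q0, 0) = (q0, 0, R) → 01011110[q0]□
Step 9: δ(q0, □) = (q1, □, L) → 0101111[q1]0□
Step 10: δ(q1, 0) = (q2, 1, L) → 010111[q2]11□
Step 11: δ(q2, 1) = (q2, 1, L) → 01011[q2]111□
Step 12: δ(q2, 1) = (q2, 1, L) → 0101[q2]1111□
Step 13: δ(q2, 1) = (q2, 1, L) → 010[q2]11111□
Step 14: δ(q2, 1) = (q2, 1, L) → 01[q2]011111□
Step 15: δ(q2, 0) = (q2, 0, L) → 0[q2]1011111□
Step 16: δ(q2, 1) = (q2, 1, L) → [q2]01011111□
Step 17: δ(q2, 0) = (q2, 0, L) → [q2]□01011111□
Step 18: δ(q2, □) = (qA, □, R) → □[qA]01011111□

The machine reaches the accept state qA and halts.

Answer: Accept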